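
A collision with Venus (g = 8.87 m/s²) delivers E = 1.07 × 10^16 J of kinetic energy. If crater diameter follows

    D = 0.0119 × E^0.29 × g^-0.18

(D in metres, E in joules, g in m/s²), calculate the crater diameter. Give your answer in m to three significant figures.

E^0.29 = (1.07 × 10^16)^0.29 = 4.452 × 10^4
g^-0.18 = 8.87^-0.18 = 0.6751
D = 0.0119 × 4.452 × 10^4 × 0.6751 = 357.7 m

D ≈ 358 m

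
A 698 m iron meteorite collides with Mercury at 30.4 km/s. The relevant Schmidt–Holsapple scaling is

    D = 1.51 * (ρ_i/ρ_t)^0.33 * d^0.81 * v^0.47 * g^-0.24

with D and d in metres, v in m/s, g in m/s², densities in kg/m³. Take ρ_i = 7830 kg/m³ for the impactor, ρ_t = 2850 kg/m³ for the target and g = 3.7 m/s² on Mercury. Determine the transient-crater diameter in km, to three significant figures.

In SI units: v = 30400 m/s.
(ρ_i/ρ_t)^0.33 = (7830/2850)^0.33 = 1.396
d^0.81 = 698^0.81 = 201.2
v^0.47 = 30400^0.47 = 127.9
g^-0.24 = 3.7^-0.24 = 0.7305
D = 1.51 × 1.396 × 201.2 × 127.9 × 0.7305 = 39626 m
   = 39.63 km

D ≈ 39.6 km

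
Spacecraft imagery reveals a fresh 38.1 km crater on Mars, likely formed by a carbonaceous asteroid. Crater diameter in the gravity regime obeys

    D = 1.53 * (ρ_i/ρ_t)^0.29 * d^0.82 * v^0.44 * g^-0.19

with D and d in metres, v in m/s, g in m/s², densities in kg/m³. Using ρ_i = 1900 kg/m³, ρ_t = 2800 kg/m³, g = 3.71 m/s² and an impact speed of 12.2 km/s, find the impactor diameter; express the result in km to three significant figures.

Rearranging for d: d = [D / (1.53 · (1900/2800)^0.29 · 12200^0.44 · 3.71^-0.19)]^(1/0.82).
D = 38100 m.
(1900/2800)^0.29 = 0.8936
12200^0.44 = 62.81
3.71^-0.19 = 0.7795
Denominator = 1.53 × 0.8936 × 62.81 × 0.7795 = 66.94
D / 66.94 = 38100 / 66.94 = 569.2
d = 569.2^(1/0.82) = 569.2^1.2195 = 2291 m

d ≈ 2.29 km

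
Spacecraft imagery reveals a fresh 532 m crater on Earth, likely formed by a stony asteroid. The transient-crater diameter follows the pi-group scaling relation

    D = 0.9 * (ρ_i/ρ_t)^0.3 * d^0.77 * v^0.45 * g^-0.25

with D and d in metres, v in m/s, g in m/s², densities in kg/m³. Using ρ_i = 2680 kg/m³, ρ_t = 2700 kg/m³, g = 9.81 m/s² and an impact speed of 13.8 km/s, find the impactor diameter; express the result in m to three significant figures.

Rearranging for d: d = [D / (0.9 · (2680/2700)^0.3 · 13800^0.45 · 9.81^-0.25)]^(1/0.77).
(2680/2700)^0.3 = 0.9978
13800^0.45 = 72.94
9.81^-0.25 = 0.5650
Denominator = 0.9 × 0.9978 × 72.94 × 0.5650 = 37.01
D / 37.01 = 532 / 37.01 = 14.37
d = 14.37^(1/0.77) = 14.37^1.2987 = 31.86 m

d ≈ 31.9 m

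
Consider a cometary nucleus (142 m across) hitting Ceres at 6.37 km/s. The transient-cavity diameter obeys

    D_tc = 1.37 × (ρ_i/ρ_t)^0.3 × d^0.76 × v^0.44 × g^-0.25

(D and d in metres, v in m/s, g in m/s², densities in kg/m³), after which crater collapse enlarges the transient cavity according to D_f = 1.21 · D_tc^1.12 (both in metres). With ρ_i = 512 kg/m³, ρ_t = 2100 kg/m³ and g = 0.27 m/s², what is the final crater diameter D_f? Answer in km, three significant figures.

v = 6370 m/s.
(ρ_i/ρ_t)^0.3 = (512/2100)^0.3 = 0.6548
d^0.76 = 142^0.76 = 43.23
v^0.44 = 6370^0.44 = 47.19
g^-0.25 = 0.27^-0.25 = 1.387
D_tc = 1.37 × 0.6548 × 43.23 × 47.19 × 1.387 = 2538 m
D_f = 1.21 × (2538)^1.12 = 7867 m
     = 7.867 km

D_f ≈ 7.87 km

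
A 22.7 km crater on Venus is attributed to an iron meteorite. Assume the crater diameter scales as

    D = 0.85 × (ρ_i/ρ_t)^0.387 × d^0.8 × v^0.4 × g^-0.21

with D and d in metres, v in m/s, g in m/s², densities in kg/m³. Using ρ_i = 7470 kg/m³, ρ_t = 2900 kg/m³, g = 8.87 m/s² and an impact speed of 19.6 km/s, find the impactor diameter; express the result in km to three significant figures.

d ≈ 2.74 km

Rearranging for d: d = [D / (0.85 · (7470/2900)^0.387 · 19600^0.4 · 8.87^-0.21)]^(1/0.8).
D = 22700 m.
(7470/2900)^0.387 = 1.442
19600^0.4 = 52.11
8.87^-0.21 = 0.6323
Denominator = 0.85 × 1.442 × 52.11 × 0.6323 = 40.39
D / 40.39 = 22700 / 40.39 = 562.0
d = 562.0^(1/0.8) = 562.0^1.25 = 2736 m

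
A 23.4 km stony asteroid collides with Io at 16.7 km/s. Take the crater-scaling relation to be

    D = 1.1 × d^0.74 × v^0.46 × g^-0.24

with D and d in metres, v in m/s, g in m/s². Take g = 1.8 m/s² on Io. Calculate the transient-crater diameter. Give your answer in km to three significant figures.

D ≈ 143 km

In SI units: d = 23400 m, v = 16700 m/s.
d^0.74 = 23400^0.74 = 1711
v^0.46 = 16700^0.46 = 87.59
g^-0.24 = 1.8^-0.24 = 0.8684
D = 1.1 × 1711 × 87.59 × 0.8684 = 1.432 × 10^5 m
   = 143.2 km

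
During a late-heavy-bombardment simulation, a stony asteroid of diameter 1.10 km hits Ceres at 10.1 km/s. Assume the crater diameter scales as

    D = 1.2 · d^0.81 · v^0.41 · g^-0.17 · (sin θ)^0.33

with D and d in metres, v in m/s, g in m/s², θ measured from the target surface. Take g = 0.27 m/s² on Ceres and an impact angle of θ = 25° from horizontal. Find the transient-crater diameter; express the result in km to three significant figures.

In SI units: d = 1100 m, v = 10100 m/s.
d^0.81 = 1100^0.81 = 290.8
v^0.41 = 10100^0.41 = 43.83
g^-0.17 = 0.27^-0.17 = 1.249
(sin 25°)^0.33 = 0.4226^0.33 = 0.7526
D = 1.2 × 290.8 × 43.83 × 1.249 × 0.7526 = 14377 m
   = 14.38 km

D ≈ 14.4 km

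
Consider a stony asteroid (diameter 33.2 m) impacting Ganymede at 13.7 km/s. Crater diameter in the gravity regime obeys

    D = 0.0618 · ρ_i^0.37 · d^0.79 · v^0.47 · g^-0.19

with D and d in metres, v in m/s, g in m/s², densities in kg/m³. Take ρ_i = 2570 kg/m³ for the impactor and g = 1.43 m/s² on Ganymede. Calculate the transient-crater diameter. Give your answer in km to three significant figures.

In SI units: v = 13700 m/s.
ρ_i^0.37 = 2570^0.37 = 18.27
d^0.79 = 33.2^0.79 = 15.91
v^0.47 = 13700^0.47 = 87.95
g^-0.19 = 1.43^-0.19 = 0.9343
D = 0.0618 × 18.27 × 15.91 × 87.95 × 0.9343 = 1476 m
   = 1.476 km

D ≈ 1.48 km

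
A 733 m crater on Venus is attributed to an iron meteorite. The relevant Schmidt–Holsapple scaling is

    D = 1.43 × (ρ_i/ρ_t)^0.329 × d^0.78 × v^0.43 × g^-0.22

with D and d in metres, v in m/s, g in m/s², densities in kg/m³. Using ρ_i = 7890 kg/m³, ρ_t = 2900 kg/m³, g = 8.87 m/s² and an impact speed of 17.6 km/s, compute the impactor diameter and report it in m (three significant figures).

Rearranging for d: d = [D / (1.43 · (7890/2900)^0.329 · 17600^0.43 · 8.87^-0.22)]^(1/0.78).
(7890/2900)^0.329 = 1.390
17600^0.43 = 66.92
8.87^-0.22 = 0.6187
Denominator = 1.43 × 1.390 × 66.92 × 0.6187 = 82.30
D / 82.30 = 733 / 82.30 = 8.906
d = 8.906^(1/0.78) = 8.906^1.2821 = 16.50 m

d ≈ 16.5 m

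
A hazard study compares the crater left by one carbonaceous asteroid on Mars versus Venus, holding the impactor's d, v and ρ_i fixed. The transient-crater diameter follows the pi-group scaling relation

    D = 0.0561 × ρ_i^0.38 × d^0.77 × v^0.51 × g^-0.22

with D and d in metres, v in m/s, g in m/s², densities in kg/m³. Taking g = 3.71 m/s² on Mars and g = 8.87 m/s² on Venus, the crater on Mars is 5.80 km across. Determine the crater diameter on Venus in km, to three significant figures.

D ≈ 4.79 km

All impactor-dependent factors cancel in the ratio, leaving D_Venus/D_Mars = (g_Venus/g_Mars)^-0.22.
(8.87/3.71)^-0.22 = 2.391^-0.22 = 0.8255
D_Venus = 0.8255 × 5.80 km = 4.79 km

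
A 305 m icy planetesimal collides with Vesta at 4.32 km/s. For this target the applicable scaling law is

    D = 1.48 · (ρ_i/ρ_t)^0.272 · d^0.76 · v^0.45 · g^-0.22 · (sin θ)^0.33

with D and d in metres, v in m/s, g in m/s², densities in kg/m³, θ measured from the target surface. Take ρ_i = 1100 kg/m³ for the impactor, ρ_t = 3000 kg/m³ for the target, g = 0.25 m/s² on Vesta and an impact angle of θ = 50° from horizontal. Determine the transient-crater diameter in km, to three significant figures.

In SI units: v = 4320 m/s.
(ρ_i/ρ_t)^0.272 = (1100/3000)^0.272 = 0.7612
d^0.76 = 305^0.76 = 77.28
v^0.45 = 4320^0.45 = 43.25
g^-0.22 = 0.25^-0.22 = 1.357
(sin 50°)^0.33 = 0.7660^0.33 = 0.9158
D = 1.48 × 0.7612 × 77.28 × 43.25 × 1.357 × 0.9158 = 4679 m
   = 4.679 km

D ≈ 4.68 km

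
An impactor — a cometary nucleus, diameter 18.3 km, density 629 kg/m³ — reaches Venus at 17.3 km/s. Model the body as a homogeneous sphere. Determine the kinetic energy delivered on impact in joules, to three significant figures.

E ≈ 3.02 × 10^23 J

d = 18300 m; v = 17300 m/s.
Mass m = (π/6) ρ d³ = (π/6) × 629 × (18300)³ = 2.018 × 10^15 kg
E = ½ m v² = 0.5 × 2.018 × 10^15 × (17300)² = 3.020 × 10^23 J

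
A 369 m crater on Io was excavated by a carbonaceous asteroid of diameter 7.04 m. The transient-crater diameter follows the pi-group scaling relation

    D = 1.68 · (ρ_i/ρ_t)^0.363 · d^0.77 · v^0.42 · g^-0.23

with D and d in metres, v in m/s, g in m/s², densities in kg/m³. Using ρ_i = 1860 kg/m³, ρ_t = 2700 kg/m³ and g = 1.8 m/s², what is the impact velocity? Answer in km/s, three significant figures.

v ≈ 20.0 km/s

Rearranging for v: v = [D / (1.68 · (1860/2700)^0.363 · 7.04^0.77 · 1.8^-0.23)]^(1/0.42).
(1860/2700)^0.363 = 0.8735
7.04^0.77 = 4.494
1.8^-0.23 = 0.8735
Denominator = 1.68 × 0.8735 × 4.494 × 0.8735 = 5.761
D / 5.761 = 369 / 5.761 = 64.05
v = 64.05^(1/0.42) = 64.05^2.381 = 20013 m/s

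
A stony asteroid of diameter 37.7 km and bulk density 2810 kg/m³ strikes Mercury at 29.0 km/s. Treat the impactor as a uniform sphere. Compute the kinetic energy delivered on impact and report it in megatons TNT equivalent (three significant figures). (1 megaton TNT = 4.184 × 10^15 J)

E ≈ 7.92 × 10^9 Mt TNT

d = 37700 m; v = 29000 m/s.
Mass m = (π/6) ρ d³ = (π/6) × 2810 × (37700)³ = 7.884 × 10^16 kg
E = ½ m v² = 0.5 × 7.884 × 10^16 × (29000)² = 3.315 × 10^25 J
   = 3.315 × 10^25 / 4.184×10^15 = 7.923 × 10^9 Mt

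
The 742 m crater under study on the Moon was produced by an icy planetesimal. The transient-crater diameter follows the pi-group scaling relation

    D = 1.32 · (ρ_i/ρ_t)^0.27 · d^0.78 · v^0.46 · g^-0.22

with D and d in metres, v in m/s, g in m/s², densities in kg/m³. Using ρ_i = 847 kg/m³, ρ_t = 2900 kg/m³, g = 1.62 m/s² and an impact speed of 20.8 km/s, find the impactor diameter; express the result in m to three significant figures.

Rearranging for d: d = [D / (1.32 · (847/2900)^0.27 · 20800^0.46 · 1.62^-0.22)]^(1/0.78).
(847/2900)^0.27 = 0.7173
20800^0.46 = 96.90
1.62^-0.22 = 0.8993
Denominator = 1.32 × 0.7173 × 96.90 × 0.8993 = 82.51
D / 82.51 = 742 / 82.51 = 8.993
d = 8.993^(1/0.78) = 8.993^1.2821 = 16.71 m

d ≈ 16.7 m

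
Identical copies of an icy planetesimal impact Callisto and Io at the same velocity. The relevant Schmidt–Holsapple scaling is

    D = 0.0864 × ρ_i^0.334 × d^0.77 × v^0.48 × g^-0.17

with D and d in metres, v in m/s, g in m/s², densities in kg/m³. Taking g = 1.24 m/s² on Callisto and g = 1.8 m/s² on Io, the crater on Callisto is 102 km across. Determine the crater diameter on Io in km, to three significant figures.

D ≈ 95.7 km

All impactor-dependent factors cancel in the ratio, leaving D_Io/D_Callisto = (g_Io/g_Callisto)^-0.17.
(1.8/1.24)^-0.17 = 1.452^-0.17 = 0.9386
D_Io = 0.9386 × 102 km = 95.7 km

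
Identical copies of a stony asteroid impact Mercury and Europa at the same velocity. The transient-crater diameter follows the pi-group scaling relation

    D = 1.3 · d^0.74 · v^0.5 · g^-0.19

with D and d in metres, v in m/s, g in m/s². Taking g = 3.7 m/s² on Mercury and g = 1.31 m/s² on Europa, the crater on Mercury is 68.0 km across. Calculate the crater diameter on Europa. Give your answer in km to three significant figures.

D ≈ 82.8 km

All impactor-dependent factors cancel in the ratio, leaving D_Europa/D_Mercury = (g_Europa/g_Mercury)^-0.19.
(1.31/3.7)^-0.19 = 0.3541^-0.19 = 1.218
D_Europa = 1.218 × 68.0 km = 82.8 km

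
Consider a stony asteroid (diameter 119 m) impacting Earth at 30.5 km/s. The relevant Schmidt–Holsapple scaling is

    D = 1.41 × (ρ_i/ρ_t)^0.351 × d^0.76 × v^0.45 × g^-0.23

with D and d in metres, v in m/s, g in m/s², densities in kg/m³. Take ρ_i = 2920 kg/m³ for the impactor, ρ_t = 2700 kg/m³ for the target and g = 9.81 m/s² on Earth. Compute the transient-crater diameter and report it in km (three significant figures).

In SI units: v = 30500 m/s.
(ρ_i/ρ_t)^0.351 = (2920/2700)^0.351 = 1.028
d^0.76 = 119^0.76 = 37.79
v^0.45 = 30500^0.45 = 104.2
g^-0.23 = 9.81^-0.23 = 0.5914
D = 1.41 × 1.028 × 37.79 × 104.2 × 0.5914 = 3376 m
   = 3.376 km

D ≈ 3.38 km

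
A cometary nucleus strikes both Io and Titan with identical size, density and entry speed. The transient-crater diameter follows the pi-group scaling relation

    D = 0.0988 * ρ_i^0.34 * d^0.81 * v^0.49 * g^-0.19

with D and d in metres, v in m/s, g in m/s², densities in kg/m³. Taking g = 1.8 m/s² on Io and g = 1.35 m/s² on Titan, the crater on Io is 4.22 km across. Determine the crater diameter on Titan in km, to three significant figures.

All impactor-dependent factors cancel in the ratio, leaving D_Titan/D_Io = (g_Titan/g_Io)^-0.19.
(1.35/1.8)^-0.19 = 0.7500^-0.19 = 1.056
D_Titan = 1.056 × 4.22 km = 4.46 km

D ≈ 4.46 km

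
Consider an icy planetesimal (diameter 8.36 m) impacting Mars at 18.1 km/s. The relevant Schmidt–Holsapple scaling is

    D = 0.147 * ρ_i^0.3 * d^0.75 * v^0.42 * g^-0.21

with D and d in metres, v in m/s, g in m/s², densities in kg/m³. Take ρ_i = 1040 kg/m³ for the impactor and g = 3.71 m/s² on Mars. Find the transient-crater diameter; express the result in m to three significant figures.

In SI units: v = 18100 m/s.
ρ_i^0.3 = 1040^0.3 = 8.037
d^0.75 = 8.36^0.75 = 4.916
v^0.42 = 18100^0.42 = 61.41
g^-0.21 = 3.71^-0.21 = 0.7593
D = 0.147 × 8.037 × 4.916 × 61.41 × 0.7593 = 270.8 m

D ≈ 271 m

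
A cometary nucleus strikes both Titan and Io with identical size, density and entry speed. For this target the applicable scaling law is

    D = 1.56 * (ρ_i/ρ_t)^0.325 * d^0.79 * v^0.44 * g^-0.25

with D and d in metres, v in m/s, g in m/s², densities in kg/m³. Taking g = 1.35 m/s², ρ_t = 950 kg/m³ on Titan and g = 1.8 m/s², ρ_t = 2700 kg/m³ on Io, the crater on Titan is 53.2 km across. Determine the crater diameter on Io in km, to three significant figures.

The impactor-only factors (d, v, ρ_i) cancel in the ratio, leaving D_Io/D_Titan = (g_Io/g_Titan)^-0.25 · (ρ_t,Titan/ρ_t,Io)^0.325.
(1.8/1.35)^-0.25 = 1.333^-0.25 = 0.9307
(950/2700)^0.325 = 0.3519^0.325 = 0.7122
Ratio = 0.9307 × 0.7122 = 0.6628
D_Io = 0.6628 × 53.2 km = 35.3 km

D ≈ 35.3 km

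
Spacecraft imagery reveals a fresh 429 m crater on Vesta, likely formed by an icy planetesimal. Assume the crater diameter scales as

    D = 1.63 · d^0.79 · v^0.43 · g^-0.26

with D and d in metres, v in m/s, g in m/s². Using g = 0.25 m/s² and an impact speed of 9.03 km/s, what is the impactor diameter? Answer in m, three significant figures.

d ≈ 5.16 m

Rearranging for d: d = [D / (1.63 · 9030^0.43 · 0.25^-0.26)]^(1/0.79).
9030^0.43 = 50.23
0.25^-0.26 = 1.434
Denominator = 1.63 × 50.23 × 1.434 = 117.4
D / 117.4 = 429 / 117.4 = 3.654
d = 3.654^(1/0.79) = 3.654^1.2658 = 5.156 m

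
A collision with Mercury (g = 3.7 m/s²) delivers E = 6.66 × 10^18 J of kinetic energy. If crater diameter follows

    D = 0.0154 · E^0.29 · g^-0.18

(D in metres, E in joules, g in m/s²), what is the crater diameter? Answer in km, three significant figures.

E^0.29 = (6.66 × 10^18)^0.29 = 2.876 × 10^5
g^-0.18 = 3.7^-0.18 = 0.7902
D = 0.0154 × 2.876 × 10^5 × 0.7902 = 3500 m
   = 3.500 km

D ≈ 3.50 km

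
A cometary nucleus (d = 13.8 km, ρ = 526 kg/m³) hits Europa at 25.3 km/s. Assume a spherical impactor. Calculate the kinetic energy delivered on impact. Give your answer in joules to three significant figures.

E ≈ 2.32 × 10^23 J

d = 13800 m; v = 25300 m/s.
Mass m = (π/6) ρ d³ = (π/6) × 526 × (13800)³ = 7.238 × 10^14 kg
E = ½ m v² = 0.5 × 7.238 × 10^14 × (25300)² = 2.316 × 10^23 J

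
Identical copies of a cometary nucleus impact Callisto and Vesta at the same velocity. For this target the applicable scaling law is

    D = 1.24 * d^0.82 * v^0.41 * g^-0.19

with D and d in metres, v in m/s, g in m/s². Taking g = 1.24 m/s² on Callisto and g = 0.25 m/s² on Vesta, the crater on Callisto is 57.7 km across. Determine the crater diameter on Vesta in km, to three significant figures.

All impactor-dependent factors cancel in the ratio, leaving D_Vesta/D_Callisto = (g_Vesta/g_Callisto)^-0.19.
(0.25/1.24)^-0.19 = 0.2016^-0.19 = 1.356
D_Vesta = 1.356 × 57.7 km = 78.2 km

D ≈ 78.2 km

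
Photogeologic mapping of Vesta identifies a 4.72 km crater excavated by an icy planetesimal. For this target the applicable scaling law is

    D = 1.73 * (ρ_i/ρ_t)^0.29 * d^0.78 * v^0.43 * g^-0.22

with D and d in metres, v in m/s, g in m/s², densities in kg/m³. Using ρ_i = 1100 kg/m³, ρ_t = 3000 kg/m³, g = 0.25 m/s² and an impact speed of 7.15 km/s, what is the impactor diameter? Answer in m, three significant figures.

d ≈ 187 m

Rearranging for d: d = [D / (1.73 · (1100/3000)^0.29 · 7150^0.43 · 0.25^-0.22)]^(1/0.78).
D = 4720 m.
(1100/3000)^0.29 = 0.7475
7150^0.43 = 45.43
0.25^-0.22 = 1.357
Denominator = 1.73 × 0.7475 × 45.43 × 1.357 = 79.72
D / 79.72 = 4720 / 79.72 = 59.21
d = 59.21^(1/0.78) = 59.21^1.2821 = 187.2 m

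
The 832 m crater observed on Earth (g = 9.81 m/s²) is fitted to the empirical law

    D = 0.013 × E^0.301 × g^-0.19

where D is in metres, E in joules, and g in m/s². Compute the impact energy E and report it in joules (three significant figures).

E ≈ 3.92 × 10^16 J

Rearranging: E = [D / (0.013 · g^-0.19)]^(1/0.301).
g^-0.19 = 9.81^-0.19 = 0.6480
D / (0.013 × 0.6480) = 832 / (8.424 × 10^-3) = 9.877 × 10^4
E = (9.877 × 10^4)^3.3223 = 3.923 × 10^16 J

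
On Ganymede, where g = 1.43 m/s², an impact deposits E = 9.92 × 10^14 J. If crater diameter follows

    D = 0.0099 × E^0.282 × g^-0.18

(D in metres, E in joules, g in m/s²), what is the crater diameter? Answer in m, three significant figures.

E^0.282 = (9.92 × 10^14)^0.282 = 1.694 × 10^4
g^-0.18 = 1.43^-0.18 = 0.9376
D = 0.0099 × 1.694 × 10^4 × 0.9376 = 157.2 m

D ≈ 157 m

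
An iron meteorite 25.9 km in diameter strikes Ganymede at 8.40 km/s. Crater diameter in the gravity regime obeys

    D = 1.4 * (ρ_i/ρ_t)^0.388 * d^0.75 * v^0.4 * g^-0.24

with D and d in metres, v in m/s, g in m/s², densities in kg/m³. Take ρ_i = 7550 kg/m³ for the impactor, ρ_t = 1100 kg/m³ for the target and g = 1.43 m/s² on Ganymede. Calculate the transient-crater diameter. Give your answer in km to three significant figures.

D ≈ 206 km

In SI units: d = 25900 m, v = 8400 m/s.
(ρ_i/ρ_t)^0.388 = (7550/1100)^0.388 = 2.111
d^0.75 = 25900^0.75 = 2042
v^0.4 = 8400^0.4 = 37.13
g^-0.24 = 1.43^-0.24 = 0.9177
D = 1.4 × 2.111 × 2042 × 37.13 × 0.9177 = 2.056 × 10^5 m
   = 205.6 km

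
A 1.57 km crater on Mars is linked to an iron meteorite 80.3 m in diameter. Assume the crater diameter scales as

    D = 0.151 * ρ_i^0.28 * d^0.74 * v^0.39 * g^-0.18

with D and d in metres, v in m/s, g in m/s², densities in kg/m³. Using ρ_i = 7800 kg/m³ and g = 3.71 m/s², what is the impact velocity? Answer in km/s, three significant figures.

v ≈ 14.3 km/s

Rearranging for v: v = [D / (0.151 · 7800^0.28 · 80.3^0.74 · 3.71^-0.18)]^(1/0.39).
D = 1570 m.
7800^0.28 = 12.30
80.3^0.74 = 25.67
3.71^-0.18 = 0.7898
Denominator = 0.151 × 12.30 × 25.67 × 0.7898 = 37.66
D / 37.66 = 1570 / 37.66 = 41.69
v = 41.69^(1/0.39) = 41.69^2.5641 = 14254 m/s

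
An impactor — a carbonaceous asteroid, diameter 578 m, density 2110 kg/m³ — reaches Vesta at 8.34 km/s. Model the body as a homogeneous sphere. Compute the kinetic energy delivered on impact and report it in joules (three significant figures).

E ≈ 7.42 × 10^18 J

v = 8340 m/s.
Mass m = (π/6) ρ d³ = (π/6) × 2110 × (578)³ = 2.133 × 10^11 kg
E = ½ m v² = 0.5 × 2.133 × 10^11 × (8340)² = 7.418 × 10^18 J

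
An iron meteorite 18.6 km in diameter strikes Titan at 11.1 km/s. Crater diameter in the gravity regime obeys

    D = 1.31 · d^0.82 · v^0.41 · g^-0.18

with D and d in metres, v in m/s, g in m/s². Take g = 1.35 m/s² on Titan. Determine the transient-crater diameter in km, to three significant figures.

D ≈ 179 km

In SI units: d = 18600 m, v = 11100 m/s.
d^0.82 = 18600^0.82 = 3170
v^0.41 = 11100^0.41 = 45.56
g^-0.18 = 1.35^-0.18 = 0.9474
D = 1.31 × 3170 × 45.56 × 0.9474 = 1.792 × 10^5 m
   = 179.2 km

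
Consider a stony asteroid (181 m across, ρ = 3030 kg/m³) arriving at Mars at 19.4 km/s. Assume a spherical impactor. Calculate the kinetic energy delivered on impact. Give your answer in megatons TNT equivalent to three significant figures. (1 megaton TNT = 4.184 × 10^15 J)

v = 19400 m/s.
Mass m = (π/6) ρ d³ = (π/6) × 3030 × (181)³ = 9.408 × 10^9 kg
E = ½ m v² = 0.5 × 9.408 × 10^9 × (19400)² = 1.770 × 10^18 J
   = 1.770 × 10^18 / 4.184×10^15 = 423.0 Mt

E ≈ 423 Mt TNT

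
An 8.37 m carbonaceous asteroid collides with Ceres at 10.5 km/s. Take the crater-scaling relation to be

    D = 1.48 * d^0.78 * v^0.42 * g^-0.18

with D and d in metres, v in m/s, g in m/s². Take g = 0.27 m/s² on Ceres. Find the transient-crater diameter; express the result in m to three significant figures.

D ≈ 480 m

In SI units: v = 10500 m/s.
d^0.78 = 8.37^0.78 = 5.245
v^0.42 = 10500^0.42 = 48.85
g^-0.18 = 0.27^-0.18 = 1.266
D = 1.48 × 5.245 × 48.85 × 1.266 = 480.1 m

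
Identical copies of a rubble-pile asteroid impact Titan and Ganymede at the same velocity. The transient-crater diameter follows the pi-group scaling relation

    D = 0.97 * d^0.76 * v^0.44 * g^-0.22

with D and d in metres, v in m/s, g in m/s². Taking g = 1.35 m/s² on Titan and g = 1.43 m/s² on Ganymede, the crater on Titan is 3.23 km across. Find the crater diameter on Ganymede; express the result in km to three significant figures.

All impactor-dependent factors cancel in the ratio, leaving D_Ganymede/D_Titan = (g_Ganymede/g_Titan)^-0.22.
(1.43/1.35)^-0.22 = 1.059^-0.22 = 0.9875
D_Ganymede = 0.9875 × 3.23 km = 3.19 km

D ≈ 3.19 km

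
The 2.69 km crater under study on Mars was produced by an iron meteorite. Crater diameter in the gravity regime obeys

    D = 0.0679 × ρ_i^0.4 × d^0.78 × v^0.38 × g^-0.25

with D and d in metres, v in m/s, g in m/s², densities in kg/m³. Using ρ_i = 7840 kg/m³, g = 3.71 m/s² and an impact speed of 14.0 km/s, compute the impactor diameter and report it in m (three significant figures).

d ≈ 115 m

Rearranging for d: d = [D / (0.0679 · 7840^0.4 · 14000^0.38 · 3.71^-0.25)]^(1/0.78).
D = 2690 m.
7840^0.4 = 36.12
14000^0.38 = 37.63
3.71^-0.25 = 0.7205
Denominator = 0.0679 × 36.12 × 37.63 × 0.7205 = 66.49
D / 66.49 = 2690 / 66.49 = 40.46
d = 40.46^(1/0.78) = 40.46^1.2821 = 114.9 m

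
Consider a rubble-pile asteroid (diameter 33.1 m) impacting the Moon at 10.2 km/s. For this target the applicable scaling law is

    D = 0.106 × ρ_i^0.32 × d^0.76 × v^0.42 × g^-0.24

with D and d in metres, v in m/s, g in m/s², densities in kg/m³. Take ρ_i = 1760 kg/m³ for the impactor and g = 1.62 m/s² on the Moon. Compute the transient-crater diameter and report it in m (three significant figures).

D ≈ 712 m

In SI units: v = 10200 m/s.
ρ_i^0.32 = 1760^0.32 = 10.93
d^0.76 = 33.1^0.76 = 14.29
v^0.42 = 10200^0.42 = 48.26
g^-0.24 = 1.62^-0.24 = 0.8907
D = 0.106 × 10.93 × 14.29 × 48.26 × 0.8907 = 711.7 m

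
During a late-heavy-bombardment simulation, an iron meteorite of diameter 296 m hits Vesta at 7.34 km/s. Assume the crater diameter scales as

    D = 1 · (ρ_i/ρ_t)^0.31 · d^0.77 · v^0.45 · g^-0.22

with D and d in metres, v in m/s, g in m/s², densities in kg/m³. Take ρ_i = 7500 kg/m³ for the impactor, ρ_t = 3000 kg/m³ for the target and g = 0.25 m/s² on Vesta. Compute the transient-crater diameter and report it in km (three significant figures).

D ≈ 7.91 km

In SI units: v = 7340 m/s.
(ρ_i/ρ_t)^0.31 = (7500/3000)^0.31 = 1.328
d^0.77 = 296^0.77 = 79.96
v^0.45 = 7340^0.45 = 54.90
g^-0.22 = 0.25^-0.22 = 1.357
D = 1 × 1.328 × 79.96 × 54.90 × 1.357 = 7911 m
   = 7.911 km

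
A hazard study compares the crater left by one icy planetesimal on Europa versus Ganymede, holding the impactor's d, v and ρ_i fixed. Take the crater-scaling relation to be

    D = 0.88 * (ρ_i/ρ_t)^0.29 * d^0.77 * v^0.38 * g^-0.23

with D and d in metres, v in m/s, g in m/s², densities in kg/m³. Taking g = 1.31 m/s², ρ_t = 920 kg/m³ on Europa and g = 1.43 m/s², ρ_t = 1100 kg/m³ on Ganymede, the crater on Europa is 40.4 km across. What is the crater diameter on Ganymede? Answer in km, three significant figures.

The impactor-only factors (d, v, ρ_i) cancel in the ratio, leaving D_Ganymede/D_Europa = (g_Ganymede/g_Europa)^-0.23 · (ρ_t,Europa/ρ_t,Ganymede)^0.29.
(1.43/1.31)^-0.23 = 1.092^-0.23 = 0.9800
(920/1100)^0.29 = 0.8364^0.29 = 0.9495
Ratio = 0.9800 × 0.9495 = 0.9305
D_Ganymede = 0.9305 × 40.4 km = 37.6 km

D ≈ 37.6 km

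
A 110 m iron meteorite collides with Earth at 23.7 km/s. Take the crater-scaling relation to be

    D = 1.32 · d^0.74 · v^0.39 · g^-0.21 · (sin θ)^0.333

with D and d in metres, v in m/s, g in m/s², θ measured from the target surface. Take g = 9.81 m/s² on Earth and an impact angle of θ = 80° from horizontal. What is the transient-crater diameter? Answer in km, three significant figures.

D ≈ 1.34 km

In SI units: v = 23700 m/s.
d^0.74 = 110^0.74 = 32.41
v^0.39 = 23700^0.39 = 50.83
g^-0.21 = 9.81^-0.21 = 0.6191
(sin 80°)^0.333 = 0.9848^0.333 = 0.9949
D = 1.32 × 32.41 × 50.83 × 0.6191 × 0.9949 = 1339 m
   = 1.339 km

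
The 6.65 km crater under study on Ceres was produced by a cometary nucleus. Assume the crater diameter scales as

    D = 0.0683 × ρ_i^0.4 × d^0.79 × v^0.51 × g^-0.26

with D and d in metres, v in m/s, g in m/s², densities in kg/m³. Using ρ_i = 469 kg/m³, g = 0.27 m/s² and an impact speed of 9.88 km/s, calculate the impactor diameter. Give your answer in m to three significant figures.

d ≈ 157 m

Rearranging for d: d = [D / (0.0683 · 469^0.4 · 9880^0.51 · 0.27^-0.26)]^(1/0.79).
D = 6650 m.
469^0.4 = 11.71
9880^0.51 = 109.0
0.27^-0.26 = 1.406
Denominator = 0.0683 × 11.71 × 109.0 × 1.406 = 122.6
D / 122.6 = 6650 / 122.6 = 54.24
d = 54.24^(1/0.79) = 54.24^1.2658 = 156.8 m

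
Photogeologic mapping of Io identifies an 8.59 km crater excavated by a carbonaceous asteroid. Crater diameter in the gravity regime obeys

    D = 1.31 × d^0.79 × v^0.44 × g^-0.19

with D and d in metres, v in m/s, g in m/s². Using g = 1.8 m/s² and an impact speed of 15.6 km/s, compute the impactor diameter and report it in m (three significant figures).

d ≈ 361 m

Rearranging for d: d = [D / (1.31 · 15600^0.44 · 1.8^-0.19)]^(1/0.79).
D = 8590 m.
15600^0.44 = 69.98
1.8^-0.19 = 0.8943
Denominator = 1.31 × 69.98 × 0.8943 = 81.98
D / 81.98 = 8590 / 81.98 = 104.8
d = 104.8^(1/0.79) = 104.8^1.2658 = 360.9 m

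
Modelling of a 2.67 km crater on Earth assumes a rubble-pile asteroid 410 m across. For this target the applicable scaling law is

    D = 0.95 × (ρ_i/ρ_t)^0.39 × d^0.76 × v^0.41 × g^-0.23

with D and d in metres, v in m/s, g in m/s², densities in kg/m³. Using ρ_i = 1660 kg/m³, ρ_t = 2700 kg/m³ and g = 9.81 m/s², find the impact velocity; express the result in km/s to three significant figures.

Rearranging for v: v = [D / (0.95 · (1660/2700)^0.39 · 410^0.76 · 9.81^-0.23)]^(1/0.41).
D = 2670 m.
(1660/2700)^0.39 = 0.8272
410^0.76 = 96.76
9.81^-0.23 = 0.5914
Denominator = 0.95 × 0.8272 × 96.76 × 0.5914 = 44.97
D / 44.97 = 2670 / 44.97 = 59.37
v = 59.37^(1/0.41) = 59.37^2.439 = 21170 m/s

v ≈ 21.2 km/s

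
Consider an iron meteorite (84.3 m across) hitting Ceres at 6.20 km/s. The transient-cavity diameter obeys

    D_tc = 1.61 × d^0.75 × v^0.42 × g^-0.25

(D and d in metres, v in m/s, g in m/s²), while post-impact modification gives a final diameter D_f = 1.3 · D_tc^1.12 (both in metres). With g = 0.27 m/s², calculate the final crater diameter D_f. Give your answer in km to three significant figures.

v = 6200 m/s.
d^0.75 = 84.3^0.75 = 27.82
v^0.42 = 6200^0.42 = 39.16
g^-0.25 = 0.27^-0.25 = 1.387
D_tc = 1.61 × 27.82 × 39.16 × 1.387 = 2433 m
D_f = 1.3 × (2433)^1.12 = 8062 m
     = 8.062 km

D_f ≈ 8.06 km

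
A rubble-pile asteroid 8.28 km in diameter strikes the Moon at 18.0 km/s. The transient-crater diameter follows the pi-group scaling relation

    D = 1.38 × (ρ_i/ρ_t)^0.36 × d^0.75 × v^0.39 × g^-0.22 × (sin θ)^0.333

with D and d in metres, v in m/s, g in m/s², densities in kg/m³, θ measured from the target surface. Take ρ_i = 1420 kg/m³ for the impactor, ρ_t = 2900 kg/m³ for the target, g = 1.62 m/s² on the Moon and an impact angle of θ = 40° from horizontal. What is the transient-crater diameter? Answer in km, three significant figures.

In SI units: d = 8280 m, v = 18000 m/s.
(ρ_i/ρ_t)^0.36 = (1420/2900)^0.36 = 0.7733
d^0.75 = 8280^0.75 = 868.0
v^0.39 = 18000^0.39 = 45.66
g^-0.22 = 1.62^-0.22 = 0.8993
(sin 40°)^0.333 = 0.6428^0.333 = 0.8632
D = 1.38 × 0.7733 × 868.0 × 45.66 × 0.8993 × 0.8632 = 32832 m
   = 32.83 km

D ≈ 32.8 km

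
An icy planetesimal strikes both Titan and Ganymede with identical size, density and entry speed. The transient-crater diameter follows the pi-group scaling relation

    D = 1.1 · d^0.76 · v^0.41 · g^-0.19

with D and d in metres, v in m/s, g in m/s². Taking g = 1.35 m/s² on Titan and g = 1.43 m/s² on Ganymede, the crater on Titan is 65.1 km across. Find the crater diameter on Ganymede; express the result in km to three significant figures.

All impactor-dependent factors cancel in the ratio, leaving D_Ganymede/D_Titan = (g_Ganymede/g_Titan)^-0.19.
(1.43/1.35)^-0.19 = 1.059^-0.19 = 0.9892
D_Ganymede = 0.9892 × 65.1 km = 64.4 km

D ≈ 64.4 km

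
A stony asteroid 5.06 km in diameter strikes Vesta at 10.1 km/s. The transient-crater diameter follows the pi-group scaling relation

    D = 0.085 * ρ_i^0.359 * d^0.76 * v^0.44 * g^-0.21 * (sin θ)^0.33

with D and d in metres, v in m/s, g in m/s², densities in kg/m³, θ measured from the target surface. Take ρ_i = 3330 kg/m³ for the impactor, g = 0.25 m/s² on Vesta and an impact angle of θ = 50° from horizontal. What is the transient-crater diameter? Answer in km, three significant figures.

In SI units: d = 5060 m, v = 10100 m/s.
ρ_i^0.359 = 3330^0.359 = 18.39
d^0.76 = 5060^0.76 = 653.4
v^0.44 = 10100^0.44 = 57.80
g^-0.21 = 0.25^-0.21 = 1.338
(sin 50°)^0.33 = 0.7660^0.33 = 0.9158
D = 0.085 × 18.39 × 653.4 × 57.80 × 1.338 × 0.9158 = 72338 m
   = 72.34 km

D ≈ 72.3 km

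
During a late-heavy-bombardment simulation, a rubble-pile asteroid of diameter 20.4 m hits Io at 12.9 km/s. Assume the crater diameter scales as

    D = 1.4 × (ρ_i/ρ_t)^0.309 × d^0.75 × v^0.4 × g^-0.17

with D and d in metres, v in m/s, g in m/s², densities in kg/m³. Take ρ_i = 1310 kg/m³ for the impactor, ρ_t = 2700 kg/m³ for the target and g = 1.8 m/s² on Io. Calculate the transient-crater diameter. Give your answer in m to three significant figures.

In SI units: v = 12900 m/s.
(ρ_i/ρ_t)^0.309 = (1310/2700)^0.309 = 0.7997
d^0.75 = 20.4^0.75 = 9.599
v^0.4 = 12900^0.4 = 44.08
g^-0.17 = 1.8^-0.17 = 0.9049
D = 1.4 × 0.7997 × 9.599 × 44.08 × 0.9049 = 428.7 m

D ≈ 429 m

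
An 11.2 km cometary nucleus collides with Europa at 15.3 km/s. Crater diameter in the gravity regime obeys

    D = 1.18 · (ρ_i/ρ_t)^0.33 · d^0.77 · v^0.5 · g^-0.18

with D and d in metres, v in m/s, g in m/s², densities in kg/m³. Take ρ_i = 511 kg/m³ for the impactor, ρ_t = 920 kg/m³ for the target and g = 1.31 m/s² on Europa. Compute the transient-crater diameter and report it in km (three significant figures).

D ≈ 150 km

In SI units: d = 11200 m, v = 15300 m/s.
(ρ_i/ρ_t)^0.33 = (511/920)^0.33 = 0.8236
d^0.77 = 11200^0.77 = 1312
v^0.5 = 15300^0.5 = 123.7
g^-0.18 = 1.31^-0.18 = 0.9526
D = 1.18 × 0.8236 × 1312 × 123.7 × 0.9526 = 1.502 × 10^5 m
   = 150.2 km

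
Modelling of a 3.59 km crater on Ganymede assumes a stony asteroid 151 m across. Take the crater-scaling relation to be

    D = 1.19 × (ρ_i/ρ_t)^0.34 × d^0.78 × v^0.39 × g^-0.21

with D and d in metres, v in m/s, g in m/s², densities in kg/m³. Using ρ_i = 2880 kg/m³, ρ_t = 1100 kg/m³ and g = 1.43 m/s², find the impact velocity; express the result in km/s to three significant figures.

v ≈ 19.2 km/s

Rearranging for v: v = [D / (1.19 · (2880/1100)^0.34 · 151^0.78 · 1.43^-0.21)]^(1/0.39).
D = 3590 m.
(2880/1100)^0.34 = 1.387
151^0.78 = 50.07
1.43^-0.21 = 0.9276
Denominator = 1.19 × 1.387 × 50.07 × 0.9276 = 76.66
D / 76.66 = 3590 / 76.66 = 46.83
v = 46.83^(1/0.39) = 46.83^2.5641 = 19204 m/s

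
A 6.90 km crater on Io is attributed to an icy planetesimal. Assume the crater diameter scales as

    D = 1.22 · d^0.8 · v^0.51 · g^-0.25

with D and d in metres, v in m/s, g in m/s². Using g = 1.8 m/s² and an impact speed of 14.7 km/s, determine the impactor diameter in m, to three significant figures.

Rearranging for d: d = [D / (1.22 · 14700^0.51 · 1.8^-0.25)]^(1/0.8).
D = 6900 m.
14700^0.51 = 133.5
1.8^-0.25 = 0.8633
Denominator = 1.22 × 133.5 × 0.8633 = 140.6
D / 140.6 = 6900 / 140.6 = 49.08
d = 49.08^(1/0.8) = 49.08^1.25 = 129.9 m

d ≈ 130 m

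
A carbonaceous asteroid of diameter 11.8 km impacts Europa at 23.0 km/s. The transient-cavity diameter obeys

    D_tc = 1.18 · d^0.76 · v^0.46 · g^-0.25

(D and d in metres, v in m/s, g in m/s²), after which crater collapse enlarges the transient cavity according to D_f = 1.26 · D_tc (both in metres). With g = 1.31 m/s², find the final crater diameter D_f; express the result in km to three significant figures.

D_f ≈ 175 km

In SI: d = 11800 m, v = 23000 m/s.
d^0.76 = 11800^0.76 = 1243
v^0.46 = 23000^0.46 = 101.5
g^-0.25 = 1.31^-0.25 = 0.9347
D_tc = 1.18 × 1243 × 101.5 × 0.9347 = 1.392 × 10^5 m
D_f = 1.26 × 1.392 × 10^5 = 1.754 × 10^5 m
     = 175.4 km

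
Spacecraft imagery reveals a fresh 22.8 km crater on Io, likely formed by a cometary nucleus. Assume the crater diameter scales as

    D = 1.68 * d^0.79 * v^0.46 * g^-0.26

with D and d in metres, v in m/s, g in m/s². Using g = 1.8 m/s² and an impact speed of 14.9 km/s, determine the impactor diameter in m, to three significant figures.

Rearranging for d: d = [D / (1.68 · 14900^0.46 · 1.8^-0.26)]^(1/0.79).
D = 22800 m.
14900^0.46 = 83.11
1.8^-0.26 = 0.8583
Denominator = 1.68 × 83.11 × 0.8583 = 119.8
D / 119.8 = 22800 / 119.8 = 190.3
d = 190.3^(1/0.79) = 190.3^1.2658 = 767.9 m

d ≈ 768 m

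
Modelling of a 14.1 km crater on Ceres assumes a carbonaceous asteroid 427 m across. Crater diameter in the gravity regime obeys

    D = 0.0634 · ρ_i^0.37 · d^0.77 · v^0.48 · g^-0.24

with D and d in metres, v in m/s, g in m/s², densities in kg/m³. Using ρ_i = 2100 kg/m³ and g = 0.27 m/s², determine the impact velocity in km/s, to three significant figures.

v ≈ 11.9 km/s

Rearranging for v: v = [D / (0.0634 · 2100^0.37 · 427^0.77 · 0.27^-0.24)]^(1/0.48).
D = 14100 m.
2100^0.37 = 16.95
427^0.77 = 106.0
0.27^-0.24 = 1.369
Denominator = 0.0634 × 16.95 × 106.0 × 1.369 = 155.9
D / 155.9 = 14100 / 155.9 = 90.44
v = 90.44^(1/0.48) = 90.44^2.0833 = 11904 m/s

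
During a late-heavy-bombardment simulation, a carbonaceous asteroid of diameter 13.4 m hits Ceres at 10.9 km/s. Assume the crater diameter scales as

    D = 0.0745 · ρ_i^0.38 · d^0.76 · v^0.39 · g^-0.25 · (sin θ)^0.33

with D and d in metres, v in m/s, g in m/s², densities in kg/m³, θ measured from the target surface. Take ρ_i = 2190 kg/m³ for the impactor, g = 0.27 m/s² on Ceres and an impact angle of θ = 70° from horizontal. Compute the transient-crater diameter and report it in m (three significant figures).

In SI units: v = 10900 m/s.
ρ_i^0.38 = 2190^0.38 = 18.59
d^0.76 = 13.4^0.76 = 7.188
v^0.39 = 10900^0.39 = 37.55
g^-0.25 = 0.27^-0.25 = 1.387
(sin 70°)^0.33 = 0.9397^0.33 = 0.9797
D = 0.0745 × 18.59 × 7.188 × 37.55 × 1.387 × 0.9797 = 508.0 m

D ≈ 508 m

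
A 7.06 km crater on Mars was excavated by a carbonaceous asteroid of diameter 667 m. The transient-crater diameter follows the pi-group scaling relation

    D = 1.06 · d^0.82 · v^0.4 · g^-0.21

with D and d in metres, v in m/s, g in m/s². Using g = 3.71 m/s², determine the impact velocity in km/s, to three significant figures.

Rearranging for v: v = [D / (1.06 · 667^0.82 · 3.71^-0.21)]^(1/0.4).
D = 7060 m.
667^0.82 = 206.9
3.71^-0.21 = 0.7593
Denominator = 1.06 × 206.9 × 0.7593 = 166.5
D / 166.5 = 7060 / 166.5 = 42.40
v = 42.40^(1/0.4) = 42.40^2.5 = 11706 m/s

v ≈ 11.7 km/s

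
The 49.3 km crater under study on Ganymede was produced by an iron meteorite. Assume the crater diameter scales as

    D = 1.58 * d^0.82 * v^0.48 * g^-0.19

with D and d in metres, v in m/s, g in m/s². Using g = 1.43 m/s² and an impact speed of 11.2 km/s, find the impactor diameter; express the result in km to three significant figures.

d ≈ 1.40 km

Rearranging for d: d = [D / (1.58 · 11200^0.48 · 1.43^-0.19)]^(1/0.82).
D = 49300 m.
11200^0.48 = 87.83
1.43^-0.19 = 0.9343
Denominator = 1.58 × 87.83 × 0.9343 = 129.7
D / 129.7 = 49300 / 129.7 = 380.1
d = 380.1^(1/0.82) = 380.1^1.2195 = 1400 m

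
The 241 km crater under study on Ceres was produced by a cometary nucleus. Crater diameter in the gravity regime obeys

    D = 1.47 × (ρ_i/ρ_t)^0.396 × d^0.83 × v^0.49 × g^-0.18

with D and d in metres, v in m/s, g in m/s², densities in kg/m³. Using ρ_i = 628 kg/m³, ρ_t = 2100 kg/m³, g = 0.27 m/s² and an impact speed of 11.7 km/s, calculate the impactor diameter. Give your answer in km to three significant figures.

d ≈ 10.2 km

Rearranging for d: d = [D / (1.47 · (628/2100)^0.396 · 11700^0.49 · 0.27^-0.18)]^(1/0.83).
D = 241000 m.
(628/2100)^0.396 = 0.6200
11700^0.49 = 98.49
0.27^-0.18 = 1.266
Denominator = 1.47 × 0.6200 × 98.49 × 1.266 = 113.6
D / 113.6 = 241000 / 113.6 = 2121
d = 2121^(1/0.83) = 2121^1.2048 = 10182 m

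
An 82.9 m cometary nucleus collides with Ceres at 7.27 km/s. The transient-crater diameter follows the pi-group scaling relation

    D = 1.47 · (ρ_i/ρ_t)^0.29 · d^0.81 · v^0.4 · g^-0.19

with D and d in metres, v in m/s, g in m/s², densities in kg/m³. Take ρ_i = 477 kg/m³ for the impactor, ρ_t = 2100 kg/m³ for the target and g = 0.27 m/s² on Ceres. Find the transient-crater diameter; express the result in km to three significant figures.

D ≈ 1.54 km

In SI units: v = 7270 m/s.
(ρ_i/ρ_t)^0.29 = (477/2100)^0.29 = 0.6506
d^0.81 = 82.9^0.81 = 35.81
v^0.4 = 7270^0.4 = 35.04
g^-0.19 = 0.27^-0.19 = 1.282
D = 1.47 × 0.6506 × 35.81 × 35.04 × 1.282 = 1538 m
   = 1.538 km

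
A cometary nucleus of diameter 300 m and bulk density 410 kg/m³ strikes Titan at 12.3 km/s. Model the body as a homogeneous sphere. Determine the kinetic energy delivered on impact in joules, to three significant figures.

v = 12300 m/s.
Mass m = (π/6) ρ d³ = (π/6) × 410 × (300)³ = 5.796 × 10^9 kg
E = ½ m v² = 0.5 × 5.796 × 10^9 × (12300)² = 4.384 × 10^17 J

E ≈ 4.38 × 10^17 J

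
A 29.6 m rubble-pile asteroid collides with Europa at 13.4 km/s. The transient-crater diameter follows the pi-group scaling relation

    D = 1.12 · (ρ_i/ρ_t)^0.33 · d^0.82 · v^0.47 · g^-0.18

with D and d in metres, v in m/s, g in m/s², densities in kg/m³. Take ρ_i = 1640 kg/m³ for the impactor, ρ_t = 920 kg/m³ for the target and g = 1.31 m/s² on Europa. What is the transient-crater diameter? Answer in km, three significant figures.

D ≈ 1.81 km

In SI units: v = 13400 m/s.
(ρ_i/ρ_t)^0.33 = (1640/920)^0.33 = 1.210
d^0.82 = 29.6^0.82 = 16.09
v^0.47 = 13400^0.47 = 87.04
g^-0.18 = 1.31^-0.18 = 0.9526
D = 1.12 × 1.210 × 16.09 × 87.04 × 0.9526 = 1808 m
   = 1.808 km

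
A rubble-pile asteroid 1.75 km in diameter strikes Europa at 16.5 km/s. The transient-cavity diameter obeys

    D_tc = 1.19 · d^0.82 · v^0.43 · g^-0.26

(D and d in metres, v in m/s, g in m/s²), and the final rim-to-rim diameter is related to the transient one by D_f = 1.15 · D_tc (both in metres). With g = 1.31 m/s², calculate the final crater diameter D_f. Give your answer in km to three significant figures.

D_f ≈ 37.9 km

In SI: d = 1750 m, v = 16500 m/s.
d^0.82 = 1750^0.82 = 456.3
v^0.43 = 16500^0.43 = 65.09
g^-0.26 = 1.31^-0.26 = 0.9322
D_tc = 1.19 × 456.3 × 65.09 × 0.9322 = 32950 m
D_f = 1.15 × 32950 = 37892 m
     = 37.89 km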